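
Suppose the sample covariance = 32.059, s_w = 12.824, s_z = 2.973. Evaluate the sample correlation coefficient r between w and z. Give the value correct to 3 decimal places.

r = Cov(w,z) / (s_w · s_z) = 32.059 / (12.824 × 2.973)
  = 32.059 / 38.1258 ≈ 0.841

0.841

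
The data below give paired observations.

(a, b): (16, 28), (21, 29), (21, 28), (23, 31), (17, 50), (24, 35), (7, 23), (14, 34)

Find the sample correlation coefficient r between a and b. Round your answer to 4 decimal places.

n = 8, Σa = 143, Σb = 258, Σa² = 2777, Σb² = 8780, Σab = 4685
nΣab − ΣaΣb = 37480 − 36894 = 586
nΣa² − (Σa)² = 22216 − 20449 = 1767; nΣb² − (Σb)² = 70240 − 66564 = 3676
r = 586 / √(1767 × 3676) = 586 / 2548.6255 ≈ 0.2299

0.2299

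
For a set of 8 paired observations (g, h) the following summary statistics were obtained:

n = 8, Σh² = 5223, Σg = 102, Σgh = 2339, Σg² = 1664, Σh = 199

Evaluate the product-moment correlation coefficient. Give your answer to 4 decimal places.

r = (nΣgh − ΣgΣh) / √[(nΣg² − (Σg)²)(nΣh² − (Σh)²)]
Numerator: 8×2339 − 102×199 = -1586
Denominator: √[(13312 − 10404)(41784 − 39601)] = √[2908 × 2183] = 2519.5563
r = -1586 / 2519.5563 ≈ -0.6295

-0.6295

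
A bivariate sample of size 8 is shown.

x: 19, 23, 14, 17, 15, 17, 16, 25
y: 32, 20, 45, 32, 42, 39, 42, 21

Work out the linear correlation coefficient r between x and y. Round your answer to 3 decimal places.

-0.958

n = 8, Σx = 146, Σy = 273, Σx² = 2770, Σy² = 9963, Σxy = 4732
nΣxy − ΣxΣy = 37856 − 39858 = -2002
nΣx² − (Σx)² = 22160 − 21316 = 844; nΣy² − (Σy)² = 79704 − 74529 = 5175
r = -2002 / √(844 × 5175) = -2002 / 2089.9043 ≈ -0.958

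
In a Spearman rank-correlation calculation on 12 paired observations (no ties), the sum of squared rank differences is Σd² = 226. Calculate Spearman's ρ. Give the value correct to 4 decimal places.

0.2098

ρ = 1 − 6Σd² / [n(n²−1)] = 1 − 6×226 / (12×143)
  = 1 − 1356/1716 = 1 − 0.79021 ≈ 0.2098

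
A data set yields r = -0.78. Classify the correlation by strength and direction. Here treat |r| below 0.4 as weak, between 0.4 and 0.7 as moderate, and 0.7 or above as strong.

r = -0.78 < 0 so the relationship is negative.
|r| = 0.78, which falls in the strong range.

strong negative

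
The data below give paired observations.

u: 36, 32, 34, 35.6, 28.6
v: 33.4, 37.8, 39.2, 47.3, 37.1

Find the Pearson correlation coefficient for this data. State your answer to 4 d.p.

0.2342

n = 5, Σu = 166.2, Σv = 194.8, Σu² = 5561.32, Σv² = 7694.74, Σuv = 6489.74
nΣuv − ΣuΣv = 32448.7 − 32375.76 = 72.94
nΣu² − (Σu)² = 27806.6 − 27622.44 = 184.16; nΣv² − (Σv)² = 38473.7 − 37947.04 = 526.66
r = 72.94 / √(184.16 × 526.66) = 72.94 / 311.4317 ≈ 0.2342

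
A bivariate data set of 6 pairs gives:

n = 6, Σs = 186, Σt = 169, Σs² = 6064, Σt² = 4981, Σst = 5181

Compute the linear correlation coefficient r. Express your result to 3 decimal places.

r = (nΣst − ΣsΣt) / √[(nΣs² − (Σs)²)(nΣt² − (Σt)²)]
Numerator: 6×5181 − 186×169 = -348
Denominator: √[(36384 − 34596)(29886 − 28561)] = √[1788 × 1325] = 1539.1881
r = -348 / 1539.1881 ≈ -0.226

-0.226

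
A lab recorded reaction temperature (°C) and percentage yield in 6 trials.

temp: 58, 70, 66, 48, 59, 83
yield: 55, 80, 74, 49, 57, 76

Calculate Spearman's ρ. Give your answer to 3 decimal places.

Rank temp: 2, 5, 4, 1, 3, 6
Rank yield: 2, 6, 4, 1, 3, 5
d = rank(temp) − rank(yield): 0, -1, 0, 0, 0, 1; Σd² = 2
ρ = 1 − 6Σd² / [n(n²−1)] = 1 − 6×2 / (6×35) = 1 − 12/210 ≈ 0.943

0.943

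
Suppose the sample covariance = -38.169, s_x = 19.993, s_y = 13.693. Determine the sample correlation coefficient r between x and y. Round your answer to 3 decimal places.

-0.139

r = Cov(x,y) / (s_x · s_y) = -38.169 / (19.993 × 13.693)
  = -38.169 / 273.7641 ≈ -0.139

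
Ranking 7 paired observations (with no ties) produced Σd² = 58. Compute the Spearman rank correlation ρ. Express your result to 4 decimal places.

-0.0357

ρ = 1 − 6Σd² / [n(n²−1)] = 1 − 6×58 / (7×48)
  = 1 − 348/336 = 1 − 1.03571 ≈ -0.0357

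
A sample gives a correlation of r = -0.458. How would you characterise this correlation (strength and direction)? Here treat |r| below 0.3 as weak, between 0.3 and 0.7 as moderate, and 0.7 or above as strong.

moderate negative

r = -0.458 < 0 so the relationship is negative.
|r| = 0.458, which falls in the moderate range.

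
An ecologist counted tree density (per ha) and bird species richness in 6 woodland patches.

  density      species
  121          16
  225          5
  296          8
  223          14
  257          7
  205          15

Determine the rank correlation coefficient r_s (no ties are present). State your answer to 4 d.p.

-0.7714

Rank density: 1, 4, 6, 3, 5, 2
Rank species: 6, 1, 3, 4, 2, 5
d = rank(density) − rank(species): -5, 3, 3, -1, 3, -3; Σd² = 62
ρ = 1 − 6Σd² / [n(n²−1)] = 1 − 6×62 / (6×35) = 1 − 372/210 ≈ -0.7714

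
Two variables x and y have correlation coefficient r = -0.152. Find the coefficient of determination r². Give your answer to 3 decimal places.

0.023

r² = (-0.152)² = 0.023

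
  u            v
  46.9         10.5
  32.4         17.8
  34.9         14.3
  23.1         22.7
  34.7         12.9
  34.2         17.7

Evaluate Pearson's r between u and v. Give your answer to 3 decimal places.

-0.913

n = 6, Σu = 206.2, Σv = 95.9, Σu² = 7374.72, Σv² = 1626.57, Σuv = 3145.58
nΣuv − ΣuΣv = 18873.48 − 19774.58 = -901.1
nΣu² − (Σu)² = 44248.32 − 42518.44 = 1729.88; nΣv² − (Σv)² = 9759.42 − 9196.81 = 562.61
r = -901.1 / √(1729.88 × 562.61) = -901.1 / 986.5332 ≈ -0.913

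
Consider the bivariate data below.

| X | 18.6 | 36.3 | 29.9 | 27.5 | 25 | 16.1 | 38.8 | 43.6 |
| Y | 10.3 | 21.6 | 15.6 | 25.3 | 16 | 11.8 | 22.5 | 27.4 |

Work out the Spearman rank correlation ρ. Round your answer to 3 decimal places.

0.786

Rank X: 2, 6, 5, 4, 3, 1, 7, 8
Rank Y: 1, 5, 3, 7, 4, 2, 6, 8
d = rank(X) − rank(Y): 1, 1, 2, -3, -1, -1, 1, 0; Σd² = 18
ρ = 1 − 6Σd² / [n(n²−1)] = 1 − 6×18 / (8×63) = 1 − 108/504 ≈ 0.786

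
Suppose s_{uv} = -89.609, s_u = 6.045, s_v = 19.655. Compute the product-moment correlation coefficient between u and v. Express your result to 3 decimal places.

r = Cov(u,v) / (s_u · s_v) = -89.609 / (6.045 × 19.655)
  = -89.609 / 118.8145 ≈ -0.754

-0.754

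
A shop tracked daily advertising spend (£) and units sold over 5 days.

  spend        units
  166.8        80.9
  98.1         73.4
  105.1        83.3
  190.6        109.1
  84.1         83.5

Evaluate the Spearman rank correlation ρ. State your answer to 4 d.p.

0.3000

Rank spend: 4, 2, 3, 5, 1
Rank units: 2, 1, 3, 5, 4
d = rank(spend) − rank(units): 2, 1, 0, 0, -3; Σd² = 14
ρ = 1 − 6Σd² / [n(n²−1)] = 1 − 6×14 / (5×24) = 1 − 84/120 ≈ 0.3000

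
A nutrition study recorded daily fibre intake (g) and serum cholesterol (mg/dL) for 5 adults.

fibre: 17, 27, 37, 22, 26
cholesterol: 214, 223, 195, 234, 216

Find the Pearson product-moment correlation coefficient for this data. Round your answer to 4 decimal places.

-0.6565

n = 5, Σx = 129, Σy = 1082, Σx² = 3547, Σy² = 234962, Σxy = 27638
nΣxy − ΣxΣy = 138190 − 139578 = -1388
nΣx² − (Σx)² = 17735 − 16641 = 1094; nΣy² − (Σy)² = 1174810 − 1170724 = 4086
r = -1388 / √(1094 × 4086) = -1388 / 2114.2573 ≈ -0.6565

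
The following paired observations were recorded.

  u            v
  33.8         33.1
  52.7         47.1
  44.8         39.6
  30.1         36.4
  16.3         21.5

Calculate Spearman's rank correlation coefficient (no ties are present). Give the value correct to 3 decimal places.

Rank u: 3, 5, 4, 2, 1
Rank v: 2, 5, 4, 3, 1
d = rank(u) − rank(v): 1, 0, 0, -1, 0; Σd² = 2
ρ = 1 − 6Σd² / [n(n²−1)] = 1 − 6×2 / (5×24) = 1 − 12/120 ≈ 0.900

0.900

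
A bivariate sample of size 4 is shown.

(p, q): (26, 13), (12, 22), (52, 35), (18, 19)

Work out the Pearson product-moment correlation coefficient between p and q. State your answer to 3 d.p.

0.735

n = 4, Σp = 108, Σq = 89, Σp² = 3848, Σq² = 2239, Σpq = 2764
nΣpq − ΣpΣq = 11056 − 9612 = 1444
nΣp² − (Σp)² = 15392 − 11664 = 3728; nΣq² − (Σq)² = 8956 − 7921 = 1035
r = 1444 / √(3728 × 1035) = 1444 / 1964.3014 ≈ 0.735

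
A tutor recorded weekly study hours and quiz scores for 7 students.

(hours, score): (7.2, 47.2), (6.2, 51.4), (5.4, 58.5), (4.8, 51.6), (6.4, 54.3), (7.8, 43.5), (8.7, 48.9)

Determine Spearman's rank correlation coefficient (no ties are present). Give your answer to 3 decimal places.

Rank hours: 5, 3, 2, 1, 4, 6, 7
Rank score: 2, 4, 7, 5, 6, 1, 3
d = rank(hours) − rank(score): 3, -1, -5, -4, -2, 5, 4; Σd² = 96
ρ = 1 − 6Σd² / [n(n²−1)] = 1 − 6×96 / (7×48) = 1 − 576/336 ≈ -0.714

-0.714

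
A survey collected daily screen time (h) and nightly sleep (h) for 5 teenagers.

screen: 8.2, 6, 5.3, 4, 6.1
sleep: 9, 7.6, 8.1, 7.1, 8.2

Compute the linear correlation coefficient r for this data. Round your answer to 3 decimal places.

0.911

n = 5, Σx = 29.6, Σy = 40, Σx² = 184.54, Σy² = 322.02, Σxy = 240.75
nΣxy − ΣxΣy = 1203.75 − 1184 = 19.75
nΣx² − (Σx)² = 922.7 − 876.16 = 46.54; nΣy² − (Σy)² = 1610.1 − 1600 = 10.1
r = 19.75 / √(46.54 × 10.1) = 19.75 / 21.6807 ≈ 0.911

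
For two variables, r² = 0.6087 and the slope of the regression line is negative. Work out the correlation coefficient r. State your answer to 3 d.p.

|r| = √0.6087 = 0.780
The association is negative, so r = −0.780.

-0.780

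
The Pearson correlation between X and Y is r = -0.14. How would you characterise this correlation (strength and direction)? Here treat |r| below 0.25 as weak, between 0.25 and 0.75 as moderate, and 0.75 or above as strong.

r = -0.14 < 0 so the relationship is negative.
|r| = 0.14, which falls in the weak range.

weak negative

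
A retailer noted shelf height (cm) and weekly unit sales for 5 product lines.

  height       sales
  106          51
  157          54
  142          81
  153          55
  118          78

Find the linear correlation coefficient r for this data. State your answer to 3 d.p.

n = 5, Σx = 676, Σy = 319, Σx² = 93382, Σy² = 21187, Σxy = 43005
nΣxy − ΣxΣy = 215025 − 215644 = -619
nΣx² − (Σx)² = 466910 − 456976 = 9934; nΣy² − (Σy)² = 105935 − 101761 = 4174
r = -619 / √(9934 × 4174) = -619 / 6439.2947 ≈ -0.096

-0.096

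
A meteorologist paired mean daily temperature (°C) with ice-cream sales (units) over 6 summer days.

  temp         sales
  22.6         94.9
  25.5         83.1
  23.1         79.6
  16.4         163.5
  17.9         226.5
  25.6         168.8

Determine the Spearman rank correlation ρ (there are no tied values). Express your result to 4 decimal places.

-0.2571

Rank temp: 3, 5, 4, 1, 2, 6
Rank sales: 3, 2, 1, 4, 6, 5
d = rank(temp) − rank(sales): 0, 3, 3, -3, -4, 1; Σd² = 44
ρ = 1 − 6Σd² / [n(n²−1)] = 1 − 6×44 / (6×35) = 1 − 264/210 ≈ -0.2571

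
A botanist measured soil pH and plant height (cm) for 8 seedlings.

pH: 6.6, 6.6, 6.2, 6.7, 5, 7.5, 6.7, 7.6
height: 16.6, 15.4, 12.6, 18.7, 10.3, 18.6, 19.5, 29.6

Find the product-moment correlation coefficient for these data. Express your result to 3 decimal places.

0.824

n = 8, Σx = 52.9, Σy = 141.3, Σx² = 354.35, Σy² = 2729.63, Σxy = 961.22
nΣxy − ΣxΣy = 7689.76 − 7474.77 = 214.99
nΣx² − (Σx)² = 2834.8 − 2798.41 = 36.39; nΣy² − (Σy)² = 21837.04 − 19965.69 = 1871.35
r = 214.99 / √(36.39 × 1871.35) = 214.99 / 260.9568 ≈ 0.824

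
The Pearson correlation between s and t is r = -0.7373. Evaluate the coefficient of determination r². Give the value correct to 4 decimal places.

r² = (-0.7373)² = 0.5436

0.5436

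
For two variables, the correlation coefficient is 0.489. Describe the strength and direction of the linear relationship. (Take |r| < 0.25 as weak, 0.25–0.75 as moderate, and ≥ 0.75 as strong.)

r = 0.489 > 0 so the relationship is positive.
|r| = 0.489, which falls in the moderate range.

moderate positive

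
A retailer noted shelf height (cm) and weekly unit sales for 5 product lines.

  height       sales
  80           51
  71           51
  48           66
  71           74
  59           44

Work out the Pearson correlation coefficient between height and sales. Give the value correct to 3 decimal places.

n = 5, Σx = 329, Σy = 286, Σx² = 22267, Σy² = 16970, Σxy = 18719
nΣxy − ΣxΣy = 93595 − 94094 = -499
nΣx² − (Σx)² = 111335 − 108241 = 3094; nΣy² − (Σy)² = 84850 − 81796 = 3054
r = -499 / √(3094 × 3054) = -499 / 3073.9349 ≈ -0.162

-0.162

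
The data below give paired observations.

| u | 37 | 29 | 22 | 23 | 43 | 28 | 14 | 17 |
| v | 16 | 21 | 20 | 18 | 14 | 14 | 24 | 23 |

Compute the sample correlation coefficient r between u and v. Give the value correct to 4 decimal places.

-0.8191

n = 8, Σu = 213, Σv = 150, Σu² = 6341, Σv² = 2918, Σuv = 3776
nΣuv − ΣuΣv = 30208 − 31950 = -1742
nΣu² − (Σu)² = 50728 − 45369 = 5359; nΣv² − (Σv)² = 23344 − 22500 = 844
r = -1742 / √(5359 × 844) = -1742 / 2126.7336 ≈ -0.8191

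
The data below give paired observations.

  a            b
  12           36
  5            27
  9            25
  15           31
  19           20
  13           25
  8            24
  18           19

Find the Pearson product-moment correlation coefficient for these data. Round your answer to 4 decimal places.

-0.3439

n = 8, Σa = 99, Σb = 207, Σa² = 1393, Σb² = 5573, Σab = 2496
nΣab − ΣaΣb = 19968 − 20493 = -525
nΣa² − (Σa)² = 11144 − 9801 = 1343; nΣb² − (Σb)² = 44584 − 42849 = 1735
r = -525 / √(1343 × 1735) = -525 / 1526.4681 ≈ -0.3439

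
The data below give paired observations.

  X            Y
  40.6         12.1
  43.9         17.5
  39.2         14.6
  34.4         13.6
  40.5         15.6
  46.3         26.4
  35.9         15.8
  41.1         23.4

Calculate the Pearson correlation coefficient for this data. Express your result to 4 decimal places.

n = 8, ΣX = 321.9, ΣY = 139, ΣX² = 13057.53, ΣY² = 2588.3, ΣXY = 5682.75
nΣXY − ΣXΣY = 45462 − 44744.1 = 717.9
nΣX² − (ΣX)² = 104460.24 − 103619.61 = 840.63; nΣY² − (ΣY)² = 20706.4 − 19321 = 1385.4
r = 717.9 / √(840.63 × 1385.4) = 717.9 / 1079.1704 ≈ 0.6652

0.6652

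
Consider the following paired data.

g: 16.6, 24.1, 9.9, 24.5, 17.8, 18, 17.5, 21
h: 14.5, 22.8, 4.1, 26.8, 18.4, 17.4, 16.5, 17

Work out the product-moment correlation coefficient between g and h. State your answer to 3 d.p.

0.956

n = 8, Σg = 149.4, Σh = 137.5, Σg² = 2942.72, Σh² = 2667.71, Σgh = 2773.84
nΣgh − ΣgΣh = 22190.72 − 20542.5 = 1648.22
nΣg² − (Σg)² = 23541.76 − 22320.36 = 1221.4; nΣh² − (Σh)² = 21341.68 − 18906.25 = 2435.43
r = 1648.22 / √(1221.4 × 2435.43) = 1648.22 / 1724.7128 ≈ 0.956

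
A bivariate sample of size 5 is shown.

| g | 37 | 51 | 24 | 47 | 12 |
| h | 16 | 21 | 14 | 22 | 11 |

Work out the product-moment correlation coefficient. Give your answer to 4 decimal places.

n = 5, Σg = 171, Σh = 84, Σg² = 6899, Σh² = 1498, Σgh = 3165
nΣgh − ΣgΣh = 15825 − 14364 = 1461
nΣg² − (Σg)² = 34495 − 29241 = 5254; nΣh² − (Σh)² = 7490 − 7056 = 434
r = 1461 / √(5254 × 434) = 1461 / 1510.0450 ≈ 0.9675

0.9675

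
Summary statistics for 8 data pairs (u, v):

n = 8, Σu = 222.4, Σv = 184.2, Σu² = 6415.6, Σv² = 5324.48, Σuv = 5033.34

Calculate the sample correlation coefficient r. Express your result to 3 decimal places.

-0.174

r = (nΣuv − ΣuΣv) / √[(nΣu² − (Σu)²)(nΣv² − (Σv)²)]
Numerator: 8×5033.34 − 222.4×184.2 = -699.36
Denominator: √[(51324.8 − 49461.76)(42595.84 − 33929.64)] = √[1863.04 × 8666.2] = 4018.1435
r = -699.36 / 4018.1435 ≈ -0.174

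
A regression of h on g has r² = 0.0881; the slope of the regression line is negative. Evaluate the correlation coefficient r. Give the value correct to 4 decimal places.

-0.2968

|r| = √0.0881 = 0.2968
The association is negative, so r = −0.2968.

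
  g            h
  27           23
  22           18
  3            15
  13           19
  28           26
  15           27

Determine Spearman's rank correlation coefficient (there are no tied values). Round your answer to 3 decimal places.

0.543

Rank g: 5, 4, 1, 2, 6, 3
Rank h: 4, 2, 1, 3, 5, 6
d = rank(g) − rank(h): 1, 2, 0, -1, 1, -3; Σd² = 16
ρ = 1 − 6Σd² / [n(n²−1)] = 1 − 6×16 / (6×35) = 1 − 96/210 ≈ 0.543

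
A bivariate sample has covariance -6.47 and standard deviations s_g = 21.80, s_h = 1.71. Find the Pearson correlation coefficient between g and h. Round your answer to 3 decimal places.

-0.174

r = Cov(g,h) / (s_g · s_h) = -6.47 / (21.80 × 1.71)
  = -6.47 / 37.2780 ≈ -0.174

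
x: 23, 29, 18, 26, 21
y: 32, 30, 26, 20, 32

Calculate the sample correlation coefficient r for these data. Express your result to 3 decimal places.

n = 5, Σx = 117, Σy = 140, Σx² = 2811, Σy² = 4024, Σxy = 3266
nΣxy − ΣxΣy = 16330 − 16380 = -50
nΣx² − (Σx)² = 14055 − 13689 = 366; nΣy² − (Σy)² = 20120 − 19600 = 520
r = -50 / √(366 × 520) = -50 / 436.2568 ≈ -0.115

-0.115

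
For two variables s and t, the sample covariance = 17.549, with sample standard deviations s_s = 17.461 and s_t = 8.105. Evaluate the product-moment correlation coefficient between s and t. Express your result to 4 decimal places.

r = Cov(s,t) / (s_s · s_t) = 17.549 / (17.461 × 8.105)
  = 17.549 / 141.5214 ≈ 0.1240

0.1240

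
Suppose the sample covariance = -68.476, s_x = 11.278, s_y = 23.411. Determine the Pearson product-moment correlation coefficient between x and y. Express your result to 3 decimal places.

-0.259

r = Cov(x,y) / (s_x · s_y) = -68.476 / (11.278 × 23.411)
  = -68.476 / 264.0293 ≈ -0.259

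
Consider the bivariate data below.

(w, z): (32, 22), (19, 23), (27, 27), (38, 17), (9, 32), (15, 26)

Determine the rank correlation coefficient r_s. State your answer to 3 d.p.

-0.829

Rank w: 5, 3, 4, 6, 1, 2
Rank z: 2, 3, 5, 1, 6, 4
d = rank(w) − rank(z): 3, 0, -1, 5, -5, -2; Σd² = 64
ρ = 1 − 6Σd² / [n(n²−1)] = 1 − 6×64 / (6×35) = 1 − 384/210 ≈ -0.829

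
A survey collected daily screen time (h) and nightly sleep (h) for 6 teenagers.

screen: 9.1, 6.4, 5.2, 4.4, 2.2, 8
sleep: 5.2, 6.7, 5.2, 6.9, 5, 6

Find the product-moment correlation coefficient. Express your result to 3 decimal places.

n = 6, Σx = 35.3, Σy = 35, Σx² = 239.01, Σy² = 207.58, Σxy = 206.6
nΣxy − ΣxΣy = 1239.6 − 1235.5 = 4.1
nΣx² − (Σx)² = 1434.06 − 1246.09 = 187.97; nΣy² − (Σy)² = 1245.48 − 1225 = 20.48
r = 4.1 / √(187.97 × 20.48) = 4.1 / 62.0454 ≈ 0.066

0.066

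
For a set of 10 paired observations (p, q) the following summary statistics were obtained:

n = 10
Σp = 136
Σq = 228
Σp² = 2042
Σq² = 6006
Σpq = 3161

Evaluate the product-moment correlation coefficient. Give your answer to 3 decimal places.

0.153

r = (nΣpq − ΣpΣq) / √[(nΣp² − (Σp)²)(nΣq² − (Σq)²)]
Numerator: 10×3161 − 136×228 = 602
Denominator: √[(20420 − 18496)(60060 − 51984)] = √[1924 × 8076] = 3941.8554
r = 602 / 3941.8554 ≈ 0.153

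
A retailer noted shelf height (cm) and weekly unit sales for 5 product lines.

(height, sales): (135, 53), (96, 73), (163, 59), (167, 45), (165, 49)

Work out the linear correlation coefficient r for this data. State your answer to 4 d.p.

-0.8504

n = 5, Σx = 726, Σy = 279, Σx² = 109124, Σy² = 16045, Σxy = 39380
nΣxy − ΣxΣy = 196900 − 202554 = -5654
nΣx² − (Σx)² = 545620 − 527076 = 18544; nΣy² − (Σy)² = 80225 − 77841 = 2384
r = -5654 / √(18544 × 2384) = -5654 / 6648.9771 ≈ -0.8504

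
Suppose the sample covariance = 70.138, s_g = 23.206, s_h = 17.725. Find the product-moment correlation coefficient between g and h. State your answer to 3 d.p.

r = Cov(g,h) / (s_g · s_h) = 70.138 / (23.206 × 17.725)
  = 70.138 / 411.3264 ≈ 0.171

0.171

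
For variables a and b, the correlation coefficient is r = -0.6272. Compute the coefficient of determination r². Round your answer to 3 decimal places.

r² = (-0.6272)² = 0.393

0.393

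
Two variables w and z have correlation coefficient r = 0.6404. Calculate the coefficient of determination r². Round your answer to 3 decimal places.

r² = (0.6404)² = 0.410

0.410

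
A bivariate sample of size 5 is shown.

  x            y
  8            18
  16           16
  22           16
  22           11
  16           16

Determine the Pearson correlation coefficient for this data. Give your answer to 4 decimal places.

n = 5, Σx = 84, Σy = 77, Σx² = 1544, Σy² = 1213, Σxy = 1250
nΣxy − ΣxΣy = 6250 − 6468 = -218
nΣx² − (Σx)² = 7720 − 7056 = 664; nΣy² − (Σy)² = 6065 − 5929 = 136
r = -218 / √(664 × 136) = -218 / 300.5062 ≈ -0.7254

-0.7254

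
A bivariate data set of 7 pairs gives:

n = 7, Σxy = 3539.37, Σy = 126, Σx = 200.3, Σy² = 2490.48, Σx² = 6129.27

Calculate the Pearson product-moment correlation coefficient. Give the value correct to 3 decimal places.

r = (nΣxy − ΣxΣy) / √[(nΣx² − (Σx)²)(nΣy² − (Σy)²)]
Numerator: 7×3539.37 − 200.3×126 = -462.21
Denominator: √[(42904.89 − 40120.09)(17433.36 − 15876)] = √[2784.8 × 1557.36] = 2082.5312
r = -462.21 / 2082.5312 ≈ -0.222

-0.222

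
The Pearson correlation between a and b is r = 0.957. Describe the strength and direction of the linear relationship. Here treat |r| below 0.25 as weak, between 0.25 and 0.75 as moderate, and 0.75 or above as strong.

strong positive

r = 0.957 > 0 so the relationship is positive.
|r| = 0.957, which falls in the strong range.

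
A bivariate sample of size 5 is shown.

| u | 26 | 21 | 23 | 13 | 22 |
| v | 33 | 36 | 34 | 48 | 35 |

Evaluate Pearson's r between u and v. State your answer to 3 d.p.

-0.974

n = 5, Σu = 105, Σv = 186, Σu² = 2299, Σv² = 7070, Σuv = 3790
nΣuv − ΣuΣv = 18950 − 19530 = -580
nΣu² − (Σu)² = 11495 − 11025 = 470; nΣv² − (Σv)² = 35350 − 34596 = 754
r = -580 / √(470 × 754) = -580 / 595.2982 ≈ -0.974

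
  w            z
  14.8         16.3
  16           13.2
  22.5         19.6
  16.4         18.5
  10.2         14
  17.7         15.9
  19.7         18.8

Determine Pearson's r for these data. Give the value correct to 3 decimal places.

n = 7, Σw = 117.3, Σz = 116.3, Σw² = 2055.67, Σz² = 1968.59, Σwz = 1991.43
nΣwz − ΣwΣz = 13940.01 − 13641.99 = 298.02
nΣw² − (Σw)² = 14389.69 − 13759.29 = 630.4; nΣz² − (Σz)² = 13780.13 − 13525.69 = 254.44
r = 298.02 / √(630.4 × 254.44) = 298.02 / 400.4984 ≈ 0.744

0.744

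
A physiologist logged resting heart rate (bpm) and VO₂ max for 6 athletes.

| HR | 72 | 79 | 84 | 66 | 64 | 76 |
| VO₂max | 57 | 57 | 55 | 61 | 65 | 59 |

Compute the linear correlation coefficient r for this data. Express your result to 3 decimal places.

n = 6, Σx = 441, Σy = 354, Σx² = 32709, Σy² = 20950, Σxy = 25897
nΣxy − ΣxΣy = 155382 − 156114 = -732
nΣx² − (Σx)² = 196254 − 194481 = 1773; nΣy² − (Σy)² = 125700 − 125316 = 384
r = -732 / √(1773 × 384) = -732 / 825.1254 ≈ -0.887

-0.887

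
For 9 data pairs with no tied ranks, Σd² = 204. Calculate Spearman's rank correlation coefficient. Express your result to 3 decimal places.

ρ = 1 − 6Σd² / [n(n²−1)] = 1 − 6×204 / (9×80)
  = 1 − 1224/720 = 1 − 1.7000 ≈ -0.700

-0.700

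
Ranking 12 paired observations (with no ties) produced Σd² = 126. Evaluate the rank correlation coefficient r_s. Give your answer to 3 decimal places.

ρ = 1 − 6Σd² / [n(n²−1)] = 1 − 6×126 / (12×143)
  = 1 − 756/1716 = 1 − 0.4406 ≈ 0.559

0.559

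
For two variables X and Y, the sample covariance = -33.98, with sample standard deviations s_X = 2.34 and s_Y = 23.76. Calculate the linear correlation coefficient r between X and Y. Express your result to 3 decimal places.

r = Cov(X,Y) / (s_X · s_Y) = -33.98 / (2.34 × 23.76)
  = -33.98 / 55.5984 ≈ -0.611

-0.611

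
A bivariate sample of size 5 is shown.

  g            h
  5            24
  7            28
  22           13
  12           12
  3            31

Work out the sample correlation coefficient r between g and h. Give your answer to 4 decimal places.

n = 5, Σg = 49, Σh = 108, Σg² = 711, Σh² = 2634, Σgh = 839
nΣgh − ΣgΣh = 4195 − 5292 = -1097
nΣg² − (Σg)² = 3555 − 2401 = 1154; nΣh² − (Σh)² = 13170 − 11664 = 1506
r = -1097 / √(1154 × 1506) = -1097 / 1318.3035 ≈ -0.8321

-0.8321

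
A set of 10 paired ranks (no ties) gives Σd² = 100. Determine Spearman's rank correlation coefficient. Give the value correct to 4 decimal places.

0.3939

ρ = 1 − 6Σd² / [n(n²−1)] = 1 − 6×100 / (10×99)
  = 1 − 600/990 = 1 − 0.60606 ≈ 0.3939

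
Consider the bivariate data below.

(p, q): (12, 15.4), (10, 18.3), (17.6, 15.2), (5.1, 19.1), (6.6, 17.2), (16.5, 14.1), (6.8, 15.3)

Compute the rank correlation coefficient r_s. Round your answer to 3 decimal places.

-0.786

Rank p: 5, 4, 7, 1, 2, 6, 3
Rank q: 4, 6, 2, 7, 5, 1, 3
d = rank(p) − rank(q): 1, -2, 5, -6, -3, 5, 0; Σd² = 100
ρ = 1 − 6Σd² / [n(n²−1)] = 1 − 6×100 / (7×48) = 1 − 600/336 ≈ -0.786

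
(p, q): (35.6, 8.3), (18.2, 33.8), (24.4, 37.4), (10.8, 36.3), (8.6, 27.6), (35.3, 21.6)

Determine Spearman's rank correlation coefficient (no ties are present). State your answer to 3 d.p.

-0.486

Rank p: 6, 3, 4, 2, 1, 5
Rank q: 1, 4, 6, 5, 3, 2
d = rank(p) − rank(q): 5, -1, -2, -3, -2, 3; Σd² = 52
ρ = 1 − 6Σd² / [n(n²−1)] = 1 − 6×52 / (6×35) = 1 − 312/210 ≈ -0.486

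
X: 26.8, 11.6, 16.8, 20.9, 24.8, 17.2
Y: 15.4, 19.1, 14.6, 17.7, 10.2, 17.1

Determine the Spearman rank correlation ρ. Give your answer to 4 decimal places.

-0.4857

Rank X: 6, 1, 2, 4, 5, 3
Rank Y: 3, 6, 2, 5, 1, 4
d = rank(X) − rank(Y): 3, -5, 0, -1, 4, -1; Σd² = 52
ρ = 1 − 6Σd² / [n(n²−1)] = 1 − 6×52 / (6×35) = 1 − 312/210 ≈ -0.4857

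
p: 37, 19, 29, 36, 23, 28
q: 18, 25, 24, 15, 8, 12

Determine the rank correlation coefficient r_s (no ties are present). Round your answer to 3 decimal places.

-0.029

Rank p: 6, 1, 4, 5, 2, 3
Rank q: 4, 6, 5, 3, 1, 2
d = rank(p) − rank(q): 2, -5, -1, 2, 1, 1; Σd² = 36
ρ = 1 − 6Σd² / [n(n²−1)] = 1 − 6×36 / (6×35) = 1 − 216/210 ≈ -0.029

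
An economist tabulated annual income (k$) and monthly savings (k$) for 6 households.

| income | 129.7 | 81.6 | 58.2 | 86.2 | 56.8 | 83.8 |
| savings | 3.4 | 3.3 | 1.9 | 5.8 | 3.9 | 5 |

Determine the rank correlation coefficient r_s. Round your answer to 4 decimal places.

0.3714

Rank income: 6, 3, 2, 5, 1, 4
Rank savings: 3, 2, 1, 6, 4, 5
d = rank(income) − rank(savings): 3, 1, 1, -1, -3, -1; Σd² = 22
ρ = 1 − 6Σd² / [n(n²−1)] = 1 − 6×22 / (6×35) = 1 − 132/210 ≈ 0.3714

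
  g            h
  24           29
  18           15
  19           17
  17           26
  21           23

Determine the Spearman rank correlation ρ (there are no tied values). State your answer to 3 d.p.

Rank g: 5, 2, 3, 1, 4
Rank h: 5, 1, 2, 4, 3
d = rank(g) − rank(h): 0, 1, 1, -3, 1; Σd² = 12
ρ = 1 − 6Σd² / [n(n²−1)] = 1 − 6×12 / (5×24) = 1 − 72/120 ≈ 0.400

0.400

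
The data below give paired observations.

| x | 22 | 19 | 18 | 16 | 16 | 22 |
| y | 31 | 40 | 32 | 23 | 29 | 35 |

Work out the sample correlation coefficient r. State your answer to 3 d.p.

n = 6, Σx = 113, Σy = 190, Σx² = 2165, Σy² = 6180, Σxy = 3620
nΣxy − ΣxΣy = 21720 − 21470 = 250
nΣx² − (Σx)² = 12990 − 12769 = 221; nΣy² − (Σy)² = 37080 − 36100 = 980
r = 250 / √(221 × 980) = 250 / 465.3816 ≈ 0.537

0.537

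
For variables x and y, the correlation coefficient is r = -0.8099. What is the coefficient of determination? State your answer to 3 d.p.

r² = (-0.8099)² = 0.656

0.656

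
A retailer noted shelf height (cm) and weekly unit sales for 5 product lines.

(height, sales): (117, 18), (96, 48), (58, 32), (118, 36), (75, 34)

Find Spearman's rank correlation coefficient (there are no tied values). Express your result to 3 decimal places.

0.200

Rank height: 4, 3, 1, 5, 2
Rank sales: 1, 5, 2, 4, 3
d = rank(height) − rank(sales): 3, -2, -1, 1, -1; Σd² = 16
ρ = 1 − 6Σd² / [n(n²−1)] = 1 − 6×16 / (5×24) = 1 − 96/120 ≈ 0.200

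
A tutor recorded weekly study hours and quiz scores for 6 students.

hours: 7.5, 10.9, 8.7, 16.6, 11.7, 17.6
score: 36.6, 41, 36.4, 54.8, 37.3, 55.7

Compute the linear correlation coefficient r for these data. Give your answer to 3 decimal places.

0.951

n = 6, Σx = 73, Σy = 261.8, Σx² = 972.96, Σy² = 11842.34, Σxy = 3364.49
nΣxy − ΣxΣy = 20186.94 − 19111.4 = 1075.54
nΣx² − (Σx)² = 5837.76 − 5329 = 508.76; nΣy² − (Σy)² = 71054.04 − 68539.24 = 2514.8
r = 1075.54 / √(508.76 × 2514.8) = 1075.54 / 1131.1188 ≈ 0.951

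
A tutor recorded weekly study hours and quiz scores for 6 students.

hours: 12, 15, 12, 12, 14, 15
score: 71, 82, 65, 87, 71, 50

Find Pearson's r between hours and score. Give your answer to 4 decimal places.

n = 6, Σx = 80, Σy = 426, Σx² = 1078, Σy² = 31100, Σxy = 5650
nΣxy − ΣxΣy = 33900 − 34080 = -180
nΣx² − (Σx)² = 6468 − 6400 = 68; nΣy² − (Σy)² = 186600 − 181476 = 5124
r = -180 / √(68 × 5124) = -180 / 590.2813 ≈ -0.3049

-0.3049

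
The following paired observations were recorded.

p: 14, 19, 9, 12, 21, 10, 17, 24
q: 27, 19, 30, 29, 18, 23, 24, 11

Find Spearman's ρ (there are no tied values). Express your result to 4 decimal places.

Rank p: 4, 6, 1, 3, 7, 2, 5, 8
Rank q: 6, 3, 8, 7, 2, 4, 5, 1
d = rank(p) − rank(q): -2, 3, -7, -4, 5, -2, 0, 7; Σd² = 156
ρ = 1 − 6Σd² / [n(n²−1)] = 1 − 6×156 / (8×63) = 1 − 936/504 ≈ -0.8571

-0.8571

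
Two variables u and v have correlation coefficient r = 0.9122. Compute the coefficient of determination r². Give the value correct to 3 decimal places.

0.832

r² = (0.9122)² = 0.832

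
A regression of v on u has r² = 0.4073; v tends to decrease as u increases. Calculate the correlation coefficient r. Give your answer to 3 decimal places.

-0.638

|r| = √0.4073 = 0.638
The association is negative, so r = −0.638.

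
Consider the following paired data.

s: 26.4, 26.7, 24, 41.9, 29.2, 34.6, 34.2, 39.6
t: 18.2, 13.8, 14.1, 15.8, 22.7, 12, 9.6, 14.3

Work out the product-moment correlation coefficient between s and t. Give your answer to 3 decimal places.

-0.236

n = 8, Σs = 256.6, Σt = 120.5, Σs² = 8529.06, Σt² = 1926.07, Σst = 3822
nΣst − ΣsΣt = 30576 − 30920.3 = -344.3
nΣs² − (Σs)² = 68232.48 − 65843.56 = 2388.92; nΣt² − (Σt)² = 15408.56 − 14520.25 = 888.31
r = -344.3 / √(2388.92 × 888.31) = -344.3 / 1456.7435 ≈ -0.236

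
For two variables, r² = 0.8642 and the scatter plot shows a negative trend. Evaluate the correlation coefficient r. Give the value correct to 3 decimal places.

-0.930

|r| = √0.8642 = 0.930
The association is negative, so r = −0.930.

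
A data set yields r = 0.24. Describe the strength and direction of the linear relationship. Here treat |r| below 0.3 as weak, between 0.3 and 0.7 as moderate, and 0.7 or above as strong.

r = 0.24 > 0 so the relationship is positive.
|r| = 0.24, which falls in the weak range.

weak positive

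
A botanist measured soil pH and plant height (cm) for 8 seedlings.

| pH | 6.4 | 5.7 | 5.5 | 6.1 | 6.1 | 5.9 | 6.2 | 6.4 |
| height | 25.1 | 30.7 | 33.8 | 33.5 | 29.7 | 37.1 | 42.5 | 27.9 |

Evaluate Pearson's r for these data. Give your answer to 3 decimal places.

-0.289

n = 8, Σx = 48.3, Σy = 260.3, Σx² = 292.33, Σy² = 8680.35, Σxy = 1568
nΣxy − ΣxΣy = 12544 − 12572.49 = -28.49
nΣx² − (Σx)² = 2338.64 − 2332.89 = 5.75; nΣy² − (Σy)² = 69442.8 − 67756.09 = 1686.71
r = -28.49 / √(5.75 × 1686.71) = -28.49 / 98.4814 ≈ -0.289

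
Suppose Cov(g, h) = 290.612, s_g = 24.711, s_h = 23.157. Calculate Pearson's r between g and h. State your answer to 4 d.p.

r = Cov(g,h) / (s_g · s_h) = 290.612 / (24.711 × 23.157)
  = 290.612 / 572.2326 ≈ 0.5079

0.5079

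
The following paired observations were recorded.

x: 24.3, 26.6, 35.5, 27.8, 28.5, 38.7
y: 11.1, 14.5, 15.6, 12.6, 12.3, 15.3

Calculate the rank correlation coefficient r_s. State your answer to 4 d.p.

0.7143

Rank x: 1, 2, 5, 3, 4, 6
Rank y: 1, 4, 6, 3, 2, 5
d = rank(x) − rank(y): 0, -2, -1, 0, 2, 1; Σd² = 10
ρ = 1 − 6Σd² / [n(n²−1)] = 1 − 6×10 / (6×35) = 1 − 60/210 ≈ 0.7143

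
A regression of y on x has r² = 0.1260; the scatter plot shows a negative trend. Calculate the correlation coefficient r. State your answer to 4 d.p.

-0.3550

|r| = √0.1260 = 0.3550
The association is negative, so r = −0.3550.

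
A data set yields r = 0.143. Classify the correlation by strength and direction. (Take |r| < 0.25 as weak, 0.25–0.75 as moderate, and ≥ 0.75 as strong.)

r = 0.143 > 0 so the relationship is positive.
|r| = 0.143, which falls in the weak range.

weak positive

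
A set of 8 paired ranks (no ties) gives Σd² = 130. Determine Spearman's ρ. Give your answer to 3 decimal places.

-0.548

ρ = 1 − 6Σd² / [n(n²−1)] = 1 − 6×130 / (8×63)
  = 1 − 780/504 = 1 − 1.5476 ≈ -0.548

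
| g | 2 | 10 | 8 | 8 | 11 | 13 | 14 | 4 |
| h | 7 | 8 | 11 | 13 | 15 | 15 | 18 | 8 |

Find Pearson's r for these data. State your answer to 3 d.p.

0.843

n = 8, Σg = 70, Σh = 95, Σg² = 734, Σh² = 1241, Σgh = 930
nΣgh − ΣgΣh = 7440 − 6650 = 790
nΣg² − (Σg)² = 5872 − 4900 = 972; nΣh² − (Σh)² = 9928 − 9025 = 903
r = 790 / √(972 × 903) = 790 / 936.8650 ≈ 0.843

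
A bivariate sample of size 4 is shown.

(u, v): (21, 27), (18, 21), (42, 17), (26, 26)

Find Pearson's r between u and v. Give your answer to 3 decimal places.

-0.666

n = 4, Σu = 107, Σv = 91, Σu² = 3205, Σv² = 2135, Σuv = 2335
nΣuv − ΣuΣv = 9340 − 9737 = -397
nΣu² − (Σu)² = 12820 − 11449 = 1371; nΣv² − (Σv)² = 8540 − 8281 = 259
r = -397 / √(1371 × 259) = -397 / 595.8934 ≈ -0.666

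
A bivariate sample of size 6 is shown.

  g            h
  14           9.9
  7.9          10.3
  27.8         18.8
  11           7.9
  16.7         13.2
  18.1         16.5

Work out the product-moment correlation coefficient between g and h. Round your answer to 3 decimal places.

0.890

n = 6, Σg = 95.5, Σh = 76.6, Σg² = 1758.75, Σh² = 1066.44, Σgh = 1348.6
nΣgh − ΣgΣh = 8091.6 − 7315.3 = 776.3
nΣg² − (Σg)² = 10552.5 − 9120.25 = 1432.25; nΣh² − (Σh)² = 6398.64 − 5867.56 = 531.08
r = 776.3 / √(1432.25 × 531.08) = 776.3 / 872.1464 ≈ 0.890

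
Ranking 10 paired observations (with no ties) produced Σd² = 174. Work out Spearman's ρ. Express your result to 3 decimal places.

ρ = 1 − 6Σd² / [n(n²−1)] = 1 − 6×174 / (10×99)
  = 1 − 1044/990 = 1 − 1.0545 ≈ -0.055

-0.055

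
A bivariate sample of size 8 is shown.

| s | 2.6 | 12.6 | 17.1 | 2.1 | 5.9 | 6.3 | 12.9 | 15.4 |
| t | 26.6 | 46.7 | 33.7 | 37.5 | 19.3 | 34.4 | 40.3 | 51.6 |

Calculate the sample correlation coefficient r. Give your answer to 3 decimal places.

0.569

n = 8, Σs = 74.9, Σt = 290.1, Σs² = 940.41, Σt² = 11272.89, Σst = 2957.7
nΣst − ΣsΣt = 23661.6 − 21728.49 = 1933.11
nΣs² − (Σs)² = 7523.28 − 5610.01 = 1913.27; nΣt² − (Σt)² = 90183.12 − 84158.01 = 6025.11
r = 1933.11 / √(1913.27 × 6025.11) = 1933.11 / 3395.2411 ≈ 0.569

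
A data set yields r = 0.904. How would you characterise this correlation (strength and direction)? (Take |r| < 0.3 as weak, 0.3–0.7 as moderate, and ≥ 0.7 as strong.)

strong positive

r = 0.904 > 0 so the relationship is positive.
|r| = 0.904, which falls in the strong range.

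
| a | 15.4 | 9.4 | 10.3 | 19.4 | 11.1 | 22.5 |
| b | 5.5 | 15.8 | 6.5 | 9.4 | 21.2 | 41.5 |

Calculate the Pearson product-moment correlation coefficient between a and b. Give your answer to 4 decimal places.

0.5082

n = 6, Σa = 88.1, Σb = 99.9, Σa² = 1437.43, Σb² = 2582.19, Σab = 1651.6
nΣab − ΣaΣb = 9909.6 − 8801.19 = 1108.41
nΣa² − (Σa)² = 8624.58 − 7761.61 = 862.97; nΣb² − (Σb)² = 15493.14 − 9980.01 = 5513.13
r = 1108.41 / √(862.97 × 5513.13) = 1108.41 / 2181.2074 ≈ 0.5082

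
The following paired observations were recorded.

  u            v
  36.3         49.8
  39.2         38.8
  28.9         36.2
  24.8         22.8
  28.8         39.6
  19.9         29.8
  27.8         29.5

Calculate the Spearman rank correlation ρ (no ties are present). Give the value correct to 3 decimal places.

0.714

Rank u: 6, 7, 5, 2, 4, 1, 3
Rank v: 7, 5, 4, 1, 6, 3, 2
d = rank(u) − rank(v): -1, 2, 1, 1, -2, -2, 1; Σd² = 16
ρ = 1 − 6Σd² / [n(n²−1)] = 1 − 6×16 / (7×48) = 1 − 96/336 ≈ 0.714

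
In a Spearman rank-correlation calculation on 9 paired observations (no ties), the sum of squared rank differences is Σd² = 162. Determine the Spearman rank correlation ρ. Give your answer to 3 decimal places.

-0.350

ρ = 1 − 6Σd² / [n(n²−1)] = 1 − 6×162 / (9×80)
  = 1 − 972/720 = 1 − 1.3500 ≈ -0.350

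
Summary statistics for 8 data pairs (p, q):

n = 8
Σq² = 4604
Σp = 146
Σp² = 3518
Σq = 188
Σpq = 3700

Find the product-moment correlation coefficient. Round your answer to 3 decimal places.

r = (nΣpq − ΣpΣq) / √[(nΣp² − (Σp)²)(nΣq² − (Σq)²)]
Numerator: 8×3700 − 146×188 = 2152
Denominator: √[(28144 − 21316)(36832 − 35344)] = √[6828 × 1488] = 3187.4855
r = 2152 / 3187.4855 ≈ 0.675

0.675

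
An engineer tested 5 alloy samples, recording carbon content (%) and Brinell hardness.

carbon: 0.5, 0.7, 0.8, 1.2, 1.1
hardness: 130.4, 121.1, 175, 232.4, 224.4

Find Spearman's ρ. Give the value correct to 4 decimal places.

Rank carbon: 1, 2, 3, 5, 4
Rank hardness: 2, 1, 3, 5, 4
d = rank(carbon) − rank(hardness): -1, 1, 0, 0, 0; Σd² = 2
ρ = 1 − 6Σd² / [n(n²−1)] = 1 − 6×2 / (5×24) = 1 − 12/120 ≈ 0.9000

0.9000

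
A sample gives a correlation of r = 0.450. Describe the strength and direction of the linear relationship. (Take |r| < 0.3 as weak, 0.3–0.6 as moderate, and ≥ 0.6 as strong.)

r = 0.450 > 0 so the relationship is positive.
|r| = 0.450, which falls in the moderate range.

moderate positive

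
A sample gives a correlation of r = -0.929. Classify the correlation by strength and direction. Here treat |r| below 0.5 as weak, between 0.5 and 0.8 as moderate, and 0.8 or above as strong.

r = -0.929 < 0 so the relationship is negative.
|r| = 0.929, which falls in the strong range.

strong negative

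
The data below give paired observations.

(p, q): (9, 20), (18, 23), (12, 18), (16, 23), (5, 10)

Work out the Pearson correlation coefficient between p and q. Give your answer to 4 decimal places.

n = 5, Σp = 60, Σq = 94, Σp² = 830, Σq² = 1882, Σpq = 1228
nΣpq − ΣpΣq = 6140 − 5640 = 500
nΣp² − (Σp)² = 4150 − 3600 = 550; nΣq² − (Σq)² = 9410 − 8836 = 574
r = 500 / √(550 × 574) = 500 / 561.8719 ≈ 0.8899

0.8899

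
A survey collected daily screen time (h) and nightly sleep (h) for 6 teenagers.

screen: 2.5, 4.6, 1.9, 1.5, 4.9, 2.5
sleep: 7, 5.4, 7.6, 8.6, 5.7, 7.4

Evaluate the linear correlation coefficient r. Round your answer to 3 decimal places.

-0.964

n = 6, Σx = 17.9, Σy = 41.7, Σx² = 63.53, Σy² = 297.13, Σxy = 116.11
nΣxy − ΣxΣy = 696.66 − 746.43 = -49.77
nΣx² − (Σx)² = 381.18 − 320.41 = 60.77; nΣy² − (Σy)² = 1782.78 − 1738.89 = 43.89
r = -49.77 / √(60.77 × 43.89) = -49.77 / 51.6449 ≈ -0.964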